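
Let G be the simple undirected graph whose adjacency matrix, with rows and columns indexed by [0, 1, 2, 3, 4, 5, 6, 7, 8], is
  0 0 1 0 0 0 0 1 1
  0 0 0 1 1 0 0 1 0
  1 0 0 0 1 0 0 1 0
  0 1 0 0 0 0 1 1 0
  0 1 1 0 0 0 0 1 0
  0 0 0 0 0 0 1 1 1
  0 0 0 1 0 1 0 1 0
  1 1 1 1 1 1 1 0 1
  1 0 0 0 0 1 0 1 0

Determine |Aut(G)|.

Vertex 7 is the unique vertex of degree 8; the remaining 8 vertices each have degree 3 and induce a cycle, so G is the wheel on 9 vertices with hub 7. Every automorphism fixes the hub and acts on the rim 8-cycle, so Aut(G) ≅ Aut(C_8) = D_8 of order 16.

16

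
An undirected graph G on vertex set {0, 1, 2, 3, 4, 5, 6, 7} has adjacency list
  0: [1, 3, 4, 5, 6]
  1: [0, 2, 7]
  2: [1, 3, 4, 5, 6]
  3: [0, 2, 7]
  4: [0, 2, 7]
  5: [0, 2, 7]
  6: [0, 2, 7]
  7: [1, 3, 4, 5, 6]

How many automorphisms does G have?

The vertices split by degree into {0, 2, 7} (degree 5) and {1, 3, 4, 5, 6} (degree 3); every edge runs between the two parts, so G is the complete bipartite graph K_{3,5}. The parts have unequal sizes, so no automorphism swaps them; each part is permuted independently, giving S_3 × S_5 of order 3!·5! = 720.

720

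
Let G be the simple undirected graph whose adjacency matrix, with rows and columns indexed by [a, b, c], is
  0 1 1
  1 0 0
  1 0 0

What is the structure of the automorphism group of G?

The degree sequence is [2, 1, 1]; the two degree-1 vertices b and c are the ends of a path, so G = P_3. The only nontrivial automorphism of a path is the end-to-end reflection, so Aut(G) ≅ Z_2.

Z_2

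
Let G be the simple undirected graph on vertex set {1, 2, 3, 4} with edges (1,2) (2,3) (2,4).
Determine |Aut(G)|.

Vertex 2 has degree 3 and every other vertex has degree 1, so G is the star K_{1,3} with centre 2. Any automorphism fixes the centre and permutes the 3 leaves freely, so Aut(G) ≅ S_3 of order 3! = 6.

6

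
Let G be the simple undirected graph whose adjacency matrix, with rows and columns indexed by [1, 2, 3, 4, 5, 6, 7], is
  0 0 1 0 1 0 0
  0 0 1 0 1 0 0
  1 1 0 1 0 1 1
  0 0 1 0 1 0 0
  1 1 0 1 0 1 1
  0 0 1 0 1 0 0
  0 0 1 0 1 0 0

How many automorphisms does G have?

The vertices split by degree into {3, 5} (degree 5) and {1, 2, 4, 6, 7} (degree 2); every edge runs between the two parts, so G is the complete bipartite graph K_{2,5}. The parts have unequal sizes, so no automorphism swaps them; each part is permuted independently, giving S_5 × S_2 of order 5!·2! = 240.

240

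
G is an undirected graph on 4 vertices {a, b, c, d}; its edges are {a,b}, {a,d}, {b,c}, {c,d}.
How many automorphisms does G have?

8

G is 2-regular and bipartite on 2^2 = 4 vertices with girth 4; it is the hypercube graph Q_2. The symmetry group of the 2-cube is the hyperoctahedral group B_2 = Z_2 ≀ S_2, of order 2^2·2! = 8.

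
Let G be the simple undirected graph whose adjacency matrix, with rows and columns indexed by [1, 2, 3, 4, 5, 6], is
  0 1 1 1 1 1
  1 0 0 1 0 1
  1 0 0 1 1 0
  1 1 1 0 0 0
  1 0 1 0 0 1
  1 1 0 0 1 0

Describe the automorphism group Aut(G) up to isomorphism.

the dihedral group of order 10

Vertex 1 is the unique vertex of degree 5; the remaining 5 vertices each have degree 3 and induce a cycle, so G is the wheel on 6 vertices with hub 1. With the hub fixed, the remaining symmetry is that of the rim cycle C_5, giving the dihedral group D_5.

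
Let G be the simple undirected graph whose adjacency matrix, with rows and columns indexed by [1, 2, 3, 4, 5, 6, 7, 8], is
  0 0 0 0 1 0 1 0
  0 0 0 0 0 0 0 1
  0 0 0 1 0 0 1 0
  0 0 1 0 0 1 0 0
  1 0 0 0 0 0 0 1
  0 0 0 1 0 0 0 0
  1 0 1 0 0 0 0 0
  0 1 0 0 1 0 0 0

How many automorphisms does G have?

2

The degree sequence is [2, 1, 2, 2, 2, 1, 2, 2]; the two degree-1 vertices 2 and 6 are the ends of a path, so G = P_8. A path has exactly one nontrivial symmetry — reversal — giving Aut(G) of order 2.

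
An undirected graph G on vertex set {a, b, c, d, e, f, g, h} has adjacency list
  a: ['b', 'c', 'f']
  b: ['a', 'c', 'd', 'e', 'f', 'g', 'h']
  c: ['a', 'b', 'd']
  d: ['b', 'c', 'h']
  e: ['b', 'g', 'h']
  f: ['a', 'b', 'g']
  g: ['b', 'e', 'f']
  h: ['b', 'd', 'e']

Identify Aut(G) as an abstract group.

the dihedral group of order 14

Vertex b is the unique vertex of degree 7; the remaining 7 vertices each have degree 3 and induce a cycle, so G is the wheel on 8 vertices with hub b. With the hub fixed, the remaining symmetry is that of the rim cycle C_7, giving the dihedral group D_7.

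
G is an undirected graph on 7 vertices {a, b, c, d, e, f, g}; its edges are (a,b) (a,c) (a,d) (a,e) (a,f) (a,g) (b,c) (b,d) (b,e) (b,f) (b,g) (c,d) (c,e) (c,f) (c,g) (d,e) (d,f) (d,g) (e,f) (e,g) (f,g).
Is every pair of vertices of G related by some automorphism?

Yes

Every vertex has degree 6, so G is the complete graph K_7. Any permutation of the 7 vertices preserves K_7, so Aut(K_7) = S_7 of order 7! = 5040. Under this action every vertex can be carried to every other, so G is vertex-transitive.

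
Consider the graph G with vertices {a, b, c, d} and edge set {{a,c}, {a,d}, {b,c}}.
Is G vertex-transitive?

Automorphisms preserve degree, but G has vertices of degree 1 and vertices of degree 2; no automorphism maps one to the other, so G is not vertex-transitive.

No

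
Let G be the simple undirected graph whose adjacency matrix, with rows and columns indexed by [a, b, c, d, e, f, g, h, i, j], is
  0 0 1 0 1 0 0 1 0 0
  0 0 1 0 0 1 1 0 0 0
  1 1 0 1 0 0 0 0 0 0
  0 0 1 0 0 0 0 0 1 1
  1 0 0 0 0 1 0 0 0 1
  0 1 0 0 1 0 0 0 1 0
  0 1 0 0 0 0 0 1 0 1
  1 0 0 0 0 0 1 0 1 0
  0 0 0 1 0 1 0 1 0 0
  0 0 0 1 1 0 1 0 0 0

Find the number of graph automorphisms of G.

120

G is 3-regular on 10 vertices with no triangles and no 4-cycles (girth 5): this is the Petersen graph. Viewing the Petersen graph as the Kneser graph K(5,2) — vertices are 2-subsets of {1,…,5}, edges join disjoint pairs — its automorphisms are exactly the permutations of the 5-element set, so Aut ≅ S_5 of order 120.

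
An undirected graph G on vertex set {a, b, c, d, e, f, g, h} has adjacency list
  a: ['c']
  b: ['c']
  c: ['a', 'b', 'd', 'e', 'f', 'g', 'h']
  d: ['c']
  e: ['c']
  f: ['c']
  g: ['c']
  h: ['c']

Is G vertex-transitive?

Vertex c is the only vertex of degree 7, so every automorphism fixes it; G is not vertex-transitive.

No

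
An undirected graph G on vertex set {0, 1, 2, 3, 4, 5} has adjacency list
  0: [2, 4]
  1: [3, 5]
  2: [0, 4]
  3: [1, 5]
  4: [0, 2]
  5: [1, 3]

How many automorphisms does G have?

72

G has two connected components, {1, 3, 5} and {0, 2, 4}; each is 2-regular, so G = C_3 ⊔ C_3. Aut of a disjoint union of two copies of C_3 is the wreath product D_3 ≀ Z_2, of order 2·6² = 72.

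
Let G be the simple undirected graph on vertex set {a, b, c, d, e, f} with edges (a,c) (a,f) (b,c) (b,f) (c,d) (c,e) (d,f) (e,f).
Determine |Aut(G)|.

The vertices split by degree into {c, f} (degree 4) and {a, b, d, e} (degree 2); every edge runs between the two parts, so G is the complete bipartite graph K_{2,4}. Automorphisms preserve the bipartition setwise (since the parts differ in size) and act as S_4 × S_2 within it; |Aut| = 48.

48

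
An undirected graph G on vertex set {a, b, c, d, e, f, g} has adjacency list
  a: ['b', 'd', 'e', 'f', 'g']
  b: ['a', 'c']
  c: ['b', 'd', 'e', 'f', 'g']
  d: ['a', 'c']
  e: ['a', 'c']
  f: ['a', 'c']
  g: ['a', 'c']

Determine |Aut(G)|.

240

The vertices split by degree into {a, c} (degree 5) and {b, d, e, f, g} (degree 2); every edge runs between the two parts, so G is the complete bipartite graph K_{2,5}. The parts have unequal sizes, so no automorphism swaps them; each part is permuted independently, giving S_5 × S_2 of order 5!·2! = 240.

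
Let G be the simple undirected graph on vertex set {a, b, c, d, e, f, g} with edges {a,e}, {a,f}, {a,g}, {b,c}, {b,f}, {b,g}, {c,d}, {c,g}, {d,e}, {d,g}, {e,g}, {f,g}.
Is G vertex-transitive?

Vertex g is the only vertex of degree 6, so every automorphism fixes it; G is not vertex-transitive.

No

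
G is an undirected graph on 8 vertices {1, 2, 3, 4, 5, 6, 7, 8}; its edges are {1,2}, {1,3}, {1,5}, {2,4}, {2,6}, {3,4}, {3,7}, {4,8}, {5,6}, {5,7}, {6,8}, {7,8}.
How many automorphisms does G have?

G is 3-regular and bipartite on 2^3 = 8 vertices with girth 4; it is the hypercube graph Q_3. The symmetry group of the 3-cube is the hyperoctahedral group B_3 = Z_2 ≀ S_3, of order 2^3·3! = 48.

48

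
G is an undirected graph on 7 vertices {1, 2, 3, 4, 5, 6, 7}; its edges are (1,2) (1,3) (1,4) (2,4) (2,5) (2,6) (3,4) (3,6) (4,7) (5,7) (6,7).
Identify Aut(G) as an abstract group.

{e}

The degree sequence is [3, 4, 3, 4, 2, 3, 3]. Checking the degree-preserving permutations of the vertex set shows that none except the identity preserves every edge, so Aut(G) is trivial.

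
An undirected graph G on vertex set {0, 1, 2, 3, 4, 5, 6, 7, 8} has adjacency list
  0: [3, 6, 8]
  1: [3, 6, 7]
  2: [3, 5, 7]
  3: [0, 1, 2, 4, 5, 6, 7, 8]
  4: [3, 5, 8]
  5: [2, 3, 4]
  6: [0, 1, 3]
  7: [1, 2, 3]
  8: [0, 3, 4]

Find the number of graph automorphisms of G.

Vertex 3 is the unique vertex of degree 8; the remaining 8 vertices each have degree 3 and induce a cycle, so G is the wheel on 9 vertices with hub 3. With the hub fixed, the remaining symmetry is that of the rim cycle C_8, giving the dihedral group D_8.

16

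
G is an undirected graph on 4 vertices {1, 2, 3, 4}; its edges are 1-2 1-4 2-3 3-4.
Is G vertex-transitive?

Yes

Every vertex has degree 2 and the graph is connected, so G is the 4-cycle C_4. C_4 has 4 rotations and 4 reflections, so Aut(C_4) ≅ D_4 of order 8. This group acts transitively on the 4 vertices.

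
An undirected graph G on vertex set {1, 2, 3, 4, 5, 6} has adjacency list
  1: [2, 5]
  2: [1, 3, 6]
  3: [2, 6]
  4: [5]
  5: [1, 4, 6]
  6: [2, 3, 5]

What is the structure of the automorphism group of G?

1

The degree sequence is [2, 3, 2, 1, 3, 3]. Checking the degree-preserving permutations of the vertex set shows that none except the identity preserves every edge, so Aut(G) is trivial.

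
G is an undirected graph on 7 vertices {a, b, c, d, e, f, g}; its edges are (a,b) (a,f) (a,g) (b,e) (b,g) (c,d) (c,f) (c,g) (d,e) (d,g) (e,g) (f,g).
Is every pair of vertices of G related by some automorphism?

No

Vertex g is the only vertex of degree 6, so every automorphism fixes it; G is not vertex-transitive.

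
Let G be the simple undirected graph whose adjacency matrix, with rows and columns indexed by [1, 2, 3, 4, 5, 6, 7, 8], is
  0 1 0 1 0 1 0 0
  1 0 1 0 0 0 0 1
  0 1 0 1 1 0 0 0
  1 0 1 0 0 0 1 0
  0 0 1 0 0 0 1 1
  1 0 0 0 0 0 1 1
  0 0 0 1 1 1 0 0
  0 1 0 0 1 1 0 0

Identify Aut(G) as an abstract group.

G is 3-regular and bipartite on 2^3 = 8 vertices with girth 4; it is the hypercube graph Q_3. The symmetry group of the 3-cube is the hyperoctahedral group B_3 = Z_2 ≀ S_3, of order 2^3·3! = 48.

Z_2^3 ⋊ S_3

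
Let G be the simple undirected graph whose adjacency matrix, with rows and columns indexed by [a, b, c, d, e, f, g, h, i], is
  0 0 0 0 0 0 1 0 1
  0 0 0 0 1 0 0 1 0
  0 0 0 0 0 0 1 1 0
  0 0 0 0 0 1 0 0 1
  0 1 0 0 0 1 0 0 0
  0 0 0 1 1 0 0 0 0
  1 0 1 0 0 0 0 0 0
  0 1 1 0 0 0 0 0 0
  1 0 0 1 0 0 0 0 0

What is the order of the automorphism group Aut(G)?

18

G is 2-regular and connected on 9 vertices, i.e. the cycle C_9. C_9 has 9 rotations and 9 reflections, so Aut(C_9) ≅ D_9 of order 18.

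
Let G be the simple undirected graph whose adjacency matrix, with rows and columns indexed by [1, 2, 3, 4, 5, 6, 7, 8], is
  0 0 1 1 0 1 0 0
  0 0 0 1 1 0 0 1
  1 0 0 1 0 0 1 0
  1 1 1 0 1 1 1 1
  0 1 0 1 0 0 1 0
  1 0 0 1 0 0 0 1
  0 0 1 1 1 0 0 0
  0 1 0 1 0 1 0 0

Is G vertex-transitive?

No

Vertex 4 is the only vertex of degree 7, so every automorphism fixes it; G is not vertex-transitive.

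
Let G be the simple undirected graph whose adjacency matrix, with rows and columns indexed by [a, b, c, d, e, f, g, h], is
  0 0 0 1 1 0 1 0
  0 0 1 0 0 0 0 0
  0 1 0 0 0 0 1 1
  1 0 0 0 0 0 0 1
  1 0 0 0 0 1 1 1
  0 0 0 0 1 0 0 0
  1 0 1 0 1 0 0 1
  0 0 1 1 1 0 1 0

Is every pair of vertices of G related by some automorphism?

Vertex d is the only vertex of degree 2, so every automorphism fixes it; G is not vertex-transitive.

No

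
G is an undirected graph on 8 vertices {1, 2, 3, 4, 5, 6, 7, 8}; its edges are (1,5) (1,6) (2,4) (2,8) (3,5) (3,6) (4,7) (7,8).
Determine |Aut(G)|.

G has two connected components, {2, 4, 7, 8} and {1, 3, 5, 6}; each is 2-regular, so G = C_4 ⊔ C_4. With two isomorphic components, Aut(G) = Aut(C_4) ≀ S_2 = (D_4 × D_4) ⋊ Z_2: permute each cycle by D_4, then optionally swap the two cycles. Order 2·(2·4)² = 128.

128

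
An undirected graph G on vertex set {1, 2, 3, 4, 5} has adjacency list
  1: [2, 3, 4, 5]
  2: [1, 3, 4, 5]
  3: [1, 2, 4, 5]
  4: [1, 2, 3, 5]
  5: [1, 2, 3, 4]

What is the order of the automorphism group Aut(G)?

All 5 vertices are pairwise adjacent: G = K_5. Every bijection on the vertex set is an automorphism of K_5; hence Aut(K_5) ≅ S_5, order 120.

120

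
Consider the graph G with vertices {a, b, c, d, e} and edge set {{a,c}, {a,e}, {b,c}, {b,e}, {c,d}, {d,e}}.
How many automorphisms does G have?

The vertices split by degree into {c, e} (degree 3) and {a, b, d} (degree 2); every edge runs between the two parts, so G is the complete bipartite graph K_{2,3}. The parts have unequal sizes, so no automorphism swaps them; each part is permuted independently, giving S_2 × S_3 of order 2!·3! = 12.

12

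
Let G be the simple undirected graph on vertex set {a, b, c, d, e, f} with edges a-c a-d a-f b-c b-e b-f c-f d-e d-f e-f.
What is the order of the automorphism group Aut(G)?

10

Vertex f is the unique vertex of degree 5; the remaining 5 vertices each have degree 3 and induce a cycle, so G is the wheel on 6 vertices with hub f. With the hub fixed, the remaining symmetry is that of the rim cycle C_5, giving the dihedral group D_5.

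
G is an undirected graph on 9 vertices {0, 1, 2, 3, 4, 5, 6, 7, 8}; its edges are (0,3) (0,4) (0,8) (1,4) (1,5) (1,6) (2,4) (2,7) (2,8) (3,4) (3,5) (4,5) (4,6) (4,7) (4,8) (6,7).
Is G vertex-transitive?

Vertex 4 is the only vertex of degree 8, so every automorphism fixes it; G is not vertex-transitive.

No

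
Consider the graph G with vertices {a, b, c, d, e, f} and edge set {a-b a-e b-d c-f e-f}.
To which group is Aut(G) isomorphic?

the cyclic group of order 2

The degree sequence is [2, 2, 1, 1, 2, 2]; the two degree-1 vertices c and d are the ends of a path, so G = P_6. A path has exactly one nontrivial symmetry — reversal — giving Aut(G) of order 2.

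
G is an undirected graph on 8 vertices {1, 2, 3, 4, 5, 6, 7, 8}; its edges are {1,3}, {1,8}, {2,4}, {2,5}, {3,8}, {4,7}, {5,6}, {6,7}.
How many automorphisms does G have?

60

G has two connected components, {2, 4, 5, 6, 7} and {1, 3, 8}; each is 2-regular, so G = C_5 ⊔ C_3. The components are non-isomorphic (different sizes), so Aut(G) = Aut(C_5) × Aut(C_3) = D_5 × D_3 of order 10·6 = 60.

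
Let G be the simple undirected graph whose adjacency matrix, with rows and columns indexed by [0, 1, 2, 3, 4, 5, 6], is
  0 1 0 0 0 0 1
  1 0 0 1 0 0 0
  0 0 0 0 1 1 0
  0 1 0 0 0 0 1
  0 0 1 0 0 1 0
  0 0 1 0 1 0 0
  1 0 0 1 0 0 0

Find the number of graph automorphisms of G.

G has two connected components, {0, 1, 3, 6} and {2, 4, 5}; each is 2-regular, so G = C_4 ⊔ C_3. The components are non-isomorphic (different sizes), so Aut(G) = Aut(C_4) × Aut(C_3) = D_4 × D_3 of order 8·6 = 48.

48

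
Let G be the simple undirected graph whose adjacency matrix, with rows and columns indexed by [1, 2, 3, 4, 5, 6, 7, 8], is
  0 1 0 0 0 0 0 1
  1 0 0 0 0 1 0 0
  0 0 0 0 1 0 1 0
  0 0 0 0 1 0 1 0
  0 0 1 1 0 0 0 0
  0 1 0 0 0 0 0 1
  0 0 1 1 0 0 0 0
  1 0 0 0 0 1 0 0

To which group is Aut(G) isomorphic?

(D_4 × D_4) ⋊ Z_2

G has two connected components, {1, 2, 6, 8} and {3, 4, 5, 7}; each is 2-regular, so G = C_4 ⊔ C_4. Aut of a disjoint union of two copies of C_4 is the wreath product D_4 ≀ Z_2, of order 2·8² = 128.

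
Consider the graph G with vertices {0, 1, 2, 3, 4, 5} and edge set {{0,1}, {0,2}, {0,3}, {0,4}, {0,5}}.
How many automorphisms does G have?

120

Vertex 0 has degree 5 and every other vertex has degree 1, so G is the star K_{1,5} with centre 0. The 5 leaves are pairwise interchangeable while the centre is fixed, giving Aut(G) = S_5.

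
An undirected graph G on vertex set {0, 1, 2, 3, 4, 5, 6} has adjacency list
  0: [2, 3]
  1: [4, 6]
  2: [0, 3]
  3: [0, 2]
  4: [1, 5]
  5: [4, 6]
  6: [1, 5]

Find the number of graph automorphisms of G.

48

G has two connected components, {1, 4, 5, 6} and {0, 2, 3}; each is 2-regular, so G = C_4 ⊔ C_3. The components are non-isomorphic (different sizes), so Aut(G) = Aut(C_3) × Aut(C_4) = D_3 × D_4 of order 6·8 = 48.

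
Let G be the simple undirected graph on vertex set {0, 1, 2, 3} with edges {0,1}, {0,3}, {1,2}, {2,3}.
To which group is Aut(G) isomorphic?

G is 2-regular and connected on 4 vertices, i.e. the cycle C_4. The automorphisms of the 4-cycle are exactly the symmetries of a regular 4-gon: the dihedral group D_4, |D_4| = 8.

the dihedral group of order 8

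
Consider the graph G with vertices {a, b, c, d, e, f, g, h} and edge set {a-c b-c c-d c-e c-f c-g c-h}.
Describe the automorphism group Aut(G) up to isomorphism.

Vertex c has degree 7 and every other vertex has degree 1, so G is the star K_{1,7} with centre c. The 7 leaves are pairwise interchangeable while the centre is fixed, giving Aut(G) = S_7.

S_7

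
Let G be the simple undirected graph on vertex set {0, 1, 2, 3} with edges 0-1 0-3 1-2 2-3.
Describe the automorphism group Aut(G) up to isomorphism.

Every vertex has degree 2 and the graph is connected, so G is the 4-cycle C_4. The automorphisms of the 4-cycle are exactly the symmetries of a regular 4-gon: the dihedral group D_4, |D_4| = 8.

D_4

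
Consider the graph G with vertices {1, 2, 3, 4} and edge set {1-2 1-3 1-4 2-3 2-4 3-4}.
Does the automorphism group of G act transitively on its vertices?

All 4 vertices are pairwise adjacent: G = K_4. Any permutation of the 4 vertices preserves K_4, so Aut(K_4) = S_4 of order 4! = 24. This group acts transitively on the 4 vertices.

Yes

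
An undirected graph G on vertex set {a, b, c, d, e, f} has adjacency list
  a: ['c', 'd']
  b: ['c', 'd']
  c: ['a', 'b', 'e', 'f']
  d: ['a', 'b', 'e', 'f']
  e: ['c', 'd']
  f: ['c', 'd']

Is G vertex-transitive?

No

Automorphisms preserve degree, but G has vertices of degree 2 and vertices of degree 4; no automorphism maps one to the other, so G is not vertex-transitive.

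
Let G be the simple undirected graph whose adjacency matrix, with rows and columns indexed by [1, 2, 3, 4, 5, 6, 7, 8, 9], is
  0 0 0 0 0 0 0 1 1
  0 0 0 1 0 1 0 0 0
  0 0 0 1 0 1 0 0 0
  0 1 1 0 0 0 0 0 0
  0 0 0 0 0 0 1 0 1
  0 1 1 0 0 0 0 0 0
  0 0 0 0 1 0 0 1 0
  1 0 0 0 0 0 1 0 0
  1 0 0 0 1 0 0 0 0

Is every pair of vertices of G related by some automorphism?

G has two connected components, {1, 5, 7, 8, 9} and {2, 3, 4, 6}; each is 2-regular, so G = C_5 ⊔ C_4. The orbit of 1 under Aut(G) is {1, 5, 7, 8, 9}, which does not contain 2, so G is not vertex-transitive.

No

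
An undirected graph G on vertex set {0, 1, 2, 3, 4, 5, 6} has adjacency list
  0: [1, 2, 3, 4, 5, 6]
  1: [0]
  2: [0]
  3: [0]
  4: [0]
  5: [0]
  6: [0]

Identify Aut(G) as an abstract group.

Vertex 0 has degree 6 and every other vertex has degree 1, so G is the star K_{1,6} with centre 0. Any automorphism fixes the centre and permutes the 6 leaves freely, so Aut(G) ≅ S_6 of order 6! = 720.

S_6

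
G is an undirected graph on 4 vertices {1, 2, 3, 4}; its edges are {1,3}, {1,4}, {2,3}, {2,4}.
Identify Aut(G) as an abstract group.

Z_2^2 ⋊ S_2

G is 2-regular and bipartite on 2^2 = 4 vertices with girth 4; it is the hypercube graph Q_2. Aut(Q_2) consists of the signed permutations of the 2 coordinate axes: 2! permutations times 2^2 sign flips, so |Aut| = 2^2·2! = 8.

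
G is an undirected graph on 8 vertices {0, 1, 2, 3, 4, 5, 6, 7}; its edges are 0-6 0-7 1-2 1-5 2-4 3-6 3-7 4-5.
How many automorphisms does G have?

128

G has two connected components, {0, 3, 6, 7} and {1, 2, 4, 5}; each is 2-regular, so G = C_4 ⊔ C_4. With two isomorphic components, Aut(G) = Aut(C_4) ≀ S_2 = (D_4 × D_4) ⋊ Z_2: permute each cycle by D_4, then optionally swap the two cycles. Order 2·(2·4)² = 128.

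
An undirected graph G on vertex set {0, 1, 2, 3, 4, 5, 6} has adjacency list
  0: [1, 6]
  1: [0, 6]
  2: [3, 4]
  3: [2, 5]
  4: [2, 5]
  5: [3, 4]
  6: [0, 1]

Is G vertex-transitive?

No

G has two connected components, {2, 3, 4, 5} and {0, 1, 6}; each is 2-regular, so G = C_4 ⊔ C_3. The orbit of 0 under Aut(G) is {0, 1, 6}, which does not contain 2, so G is not vertex-transitive.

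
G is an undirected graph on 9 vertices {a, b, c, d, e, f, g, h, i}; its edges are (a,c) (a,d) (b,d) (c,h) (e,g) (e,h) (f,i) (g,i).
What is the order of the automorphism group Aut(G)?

2

The degree sequence is [2, 1, 2, 2, 2, 1, 2, 2, 2]; the two degree-1 vertices b and f are the ends of a path, so G = P_9. The only nontrivial automorphism of a path is the end-to-end reflection, so Aut(G) ≅ Z_2.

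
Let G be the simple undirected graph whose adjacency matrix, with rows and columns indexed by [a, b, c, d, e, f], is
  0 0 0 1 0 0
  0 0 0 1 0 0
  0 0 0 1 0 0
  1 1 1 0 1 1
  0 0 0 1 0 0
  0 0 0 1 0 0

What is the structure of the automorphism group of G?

the symmetric group on 5 letters

Vertex d has degree 5 and every other vertex has degree 1, so G is the star K_{1,5} with centre d. The 5 leaves are pairwise interchangeable while the centre is fixed, giving Aut(G) = S_5.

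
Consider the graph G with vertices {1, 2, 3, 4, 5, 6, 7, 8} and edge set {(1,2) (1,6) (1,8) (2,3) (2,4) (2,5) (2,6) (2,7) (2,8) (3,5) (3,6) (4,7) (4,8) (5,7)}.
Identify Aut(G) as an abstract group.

the dihedral group of order 14

Vertex 2 is the unique vertex of degree 7; the remaining 7 vertices each have degree 3 and induce a cycle, so G is the wheel on 8 vertices with hub 2. Every automorphism fixes the hub and acts on the rim 7-cycle, so Aut(G) ≅ Aut(C_7) = D_7 of order 14.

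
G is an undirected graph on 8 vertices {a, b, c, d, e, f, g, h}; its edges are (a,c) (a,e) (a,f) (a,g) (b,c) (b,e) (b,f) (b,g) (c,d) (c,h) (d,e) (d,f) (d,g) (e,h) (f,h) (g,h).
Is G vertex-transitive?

Yes

G is 4-regular and bipartite with parts {c, e, f, g} and {a, b, d, h} (each part is independent and every cross-pair is an edge), so G = K_{4,4}. Aut(K_{4,4}) is the wreath product S_4 ≀ Z_2: permute within each part, then optionally swap the parts; |Aut| = 2·(4!)² = 1152. This group acts transitively on the 8 vertices.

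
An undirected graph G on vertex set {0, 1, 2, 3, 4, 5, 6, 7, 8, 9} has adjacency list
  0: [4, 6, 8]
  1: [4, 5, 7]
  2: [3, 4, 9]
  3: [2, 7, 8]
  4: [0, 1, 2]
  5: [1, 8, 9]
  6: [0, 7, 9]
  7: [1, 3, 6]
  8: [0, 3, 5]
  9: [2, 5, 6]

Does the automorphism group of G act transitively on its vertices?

G is 3-regular on 10 vertices with no triangles and no 4-cycles (girth 5): this is the Petersen graph. It is a classical fact that the Petersen graph has automorphism group S_5 (order 120), arising from its description as the Kneser graph K(5,2). This group acts transitively on the 10 vertices.

Yes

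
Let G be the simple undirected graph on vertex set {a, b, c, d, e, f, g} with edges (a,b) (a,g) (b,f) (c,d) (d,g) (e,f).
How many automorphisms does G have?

The degree sequence is [2, 2, 1, 2, 1, 2, 2]; the two degree-1 vertices c and e are the ends of a path, so G = P_7. A path has exactly one nontrivial symmetry — reversal — giving Aut(G) of order 2.

2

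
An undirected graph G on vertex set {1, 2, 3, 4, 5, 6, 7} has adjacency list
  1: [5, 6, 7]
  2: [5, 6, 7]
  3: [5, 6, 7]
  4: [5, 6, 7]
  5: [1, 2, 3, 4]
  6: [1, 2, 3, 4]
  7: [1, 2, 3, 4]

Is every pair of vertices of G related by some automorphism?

Automorphisms preserve degree, but G has vertices of degree 3 and vertices of degree 4; no automorphism maps one to the other, so G is not vertex-transitive.

No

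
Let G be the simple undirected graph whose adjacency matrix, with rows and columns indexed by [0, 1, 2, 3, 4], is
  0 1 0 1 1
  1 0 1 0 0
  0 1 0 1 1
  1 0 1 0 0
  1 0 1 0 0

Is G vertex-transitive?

No

Automorphisms preserve degree, but G has vertices of degree 2 and vertices of degree 3; no automorphism maps one to the other, so G is not vertex-transitive.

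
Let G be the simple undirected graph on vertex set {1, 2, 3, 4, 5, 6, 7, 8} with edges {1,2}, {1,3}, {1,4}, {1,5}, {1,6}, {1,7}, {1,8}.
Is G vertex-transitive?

Vertex 1 is the only vertex of degree 7, so every automorphism fixes it; G is not vertex-transitive.

No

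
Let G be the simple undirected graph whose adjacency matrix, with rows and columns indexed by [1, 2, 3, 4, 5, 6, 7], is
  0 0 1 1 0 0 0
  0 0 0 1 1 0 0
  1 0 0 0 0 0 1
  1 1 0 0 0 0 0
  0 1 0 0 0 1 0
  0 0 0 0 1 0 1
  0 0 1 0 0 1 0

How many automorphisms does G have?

14

G is 2-regular and connected on 7 vertices, i.e. the cycle C_7. The automorphisms of the 7-cycle are exactly the symmetries of a regular 7-gon: the dihedral group D_7, |D_7| = 14.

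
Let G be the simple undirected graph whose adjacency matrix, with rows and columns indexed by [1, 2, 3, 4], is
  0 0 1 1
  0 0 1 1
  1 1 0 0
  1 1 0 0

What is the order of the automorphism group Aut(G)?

8

G is 2-regular and connected on 4 vertices, i.e. the cycle C_4. The automorphisms of the 4-cycle are exactly the symmetries of a regular 4-gon: the dihedral group D_4, |D_4| = 8.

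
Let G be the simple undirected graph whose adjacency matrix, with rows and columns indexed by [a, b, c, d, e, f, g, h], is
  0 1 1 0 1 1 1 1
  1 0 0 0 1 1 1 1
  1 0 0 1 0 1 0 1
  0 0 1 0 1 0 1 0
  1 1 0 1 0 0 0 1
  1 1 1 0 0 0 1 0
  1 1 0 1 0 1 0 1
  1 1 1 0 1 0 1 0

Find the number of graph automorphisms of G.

1

The degree sequence is [6, 5, 4, 3, 4, 4, 5, 5]. Checking the degree-preserving permutations of the vertex set shows that none except the identity preserves every edge, so Aut(G) is trivial.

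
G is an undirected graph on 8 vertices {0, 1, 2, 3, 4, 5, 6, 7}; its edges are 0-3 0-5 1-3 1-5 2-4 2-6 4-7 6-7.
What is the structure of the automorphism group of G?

G has two connected components, {0, 1, 3, 5} and {2, 4, 6, 7}; each is 2-regular, so G = C_4 ⊔ C_4. Aut of a disjoint union of two copies of C_4 is the wreath product D_4 ≀ Z_2, of order 2·8² = 128.

D_4 ≀ Z_2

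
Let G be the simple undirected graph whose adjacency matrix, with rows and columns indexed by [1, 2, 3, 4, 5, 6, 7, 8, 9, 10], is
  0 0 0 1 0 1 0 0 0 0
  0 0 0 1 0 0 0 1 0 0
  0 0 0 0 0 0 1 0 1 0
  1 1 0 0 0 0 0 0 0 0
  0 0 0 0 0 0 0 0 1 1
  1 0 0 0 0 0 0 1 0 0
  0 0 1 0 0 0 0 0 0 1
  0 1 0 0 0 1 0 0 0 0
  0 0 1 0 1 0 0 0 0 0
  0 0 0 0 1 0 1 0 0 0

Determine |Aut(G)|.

200

G has two connected components, {1, 2, 4, 6, 8} and {3, 5, 7, 9, 10}; each is 2-regular, so G = C_5 ⊔ C_5. With two isomorphic components, Aut(G) = Aut(C_5) ≀ S_2 = (D_5 × D_5) ⋊ Z_2: permute each cycle by D_5, then optionally swap the two cycles. Order 2·(2·5)² = 200.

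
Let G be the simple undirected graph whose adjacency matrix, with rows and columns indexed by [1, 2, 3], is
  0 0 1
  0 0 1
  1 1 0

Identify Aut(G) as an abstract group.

C_2

The degree sequence is [1, 1, 2]; the two degree-1 vertices 1 and 2 are the ends of a path, so G = P_3. A path has exactly one nontrivial symmetry — reversal — giving Aut(G) of order 2.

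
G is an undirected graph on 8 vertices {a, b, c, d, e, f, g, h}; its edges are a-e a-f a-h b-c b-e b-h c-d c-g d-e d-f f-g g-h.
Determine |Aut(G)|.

48

G is 3-regular and bipartite on 2^3 = 8 vertices with girth 4; it is the hypercube graph Q_3. Aut(Q_3) consists of the signed permutations of the 3 coordinate axes: 3! permutations times 2^3 sign flips, so |Aut| = 2^3·3! = 48.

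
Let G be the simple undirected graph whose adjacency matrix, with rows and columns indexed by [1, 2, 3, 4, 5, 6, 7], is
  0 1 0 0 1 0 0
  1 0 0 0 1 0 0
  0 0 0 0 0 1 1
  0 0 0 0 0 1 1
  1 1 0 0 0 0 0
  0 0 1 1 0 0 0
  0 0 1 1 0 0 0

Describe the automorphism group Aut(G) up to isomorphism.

G has two connected components, {3, 4, 6, 7} and {1, 2, 5}; each is 2-regular, so G = C_4 ⊔ C_3. No automorphism exchanges components of different sizes, hence Aut(G) is the direct product D_4 × D_3, order 48.

D_4 × D_3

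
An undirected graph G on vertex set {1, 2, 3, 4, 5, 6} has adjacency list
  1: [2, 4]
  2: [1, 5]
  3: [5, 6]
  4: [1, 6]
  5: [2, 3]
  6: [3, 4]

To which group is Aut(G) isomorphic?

the dihedral group of order 12

G is 2-regular and connected on 6 vertices, i.e. the cycle C_6. C_6 has 6 rotations and 6 reflections, so Aut(C_6) ≅ D_6 of order 12.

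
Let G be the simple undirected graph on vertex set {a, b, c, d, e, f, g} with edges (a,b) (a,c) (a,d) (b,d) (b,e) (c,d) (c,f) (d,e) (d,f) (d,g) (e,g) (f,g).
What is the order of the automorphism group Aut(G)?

Vertex d is the unique vertex of degree 6; the remaining 6 vertices each have degree 3 and induce a cycle, so G is the wheel on 7 vertices with hub d. Every automorphism fixes the hub and acts on the rim 6-cycle, so Aut(G) ≅ Aut(C_6) = D_6 of order 12.

12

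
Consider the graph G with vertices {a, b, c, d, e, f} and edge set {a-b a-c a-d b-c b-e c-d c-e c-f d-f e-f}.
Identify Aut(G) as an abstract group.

the dihedral group of order 10

Vertex c is the unique vertex of degree 5; the remaining 5 vertices each have degree 3 and induce a cycle, so G is the wheel on 6 vertices with hub c. With the hub fixed, the remaining symmetry is that of the rim cycle C_5, giving the dihedral group D_5.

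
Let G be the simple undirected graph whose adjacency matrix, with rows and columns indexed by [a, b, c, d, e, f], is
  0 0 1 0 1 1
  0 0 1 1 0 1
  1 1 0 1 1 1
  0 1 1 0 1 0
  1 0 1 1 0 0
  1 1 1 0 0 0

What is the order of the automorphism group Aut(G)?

Vertex c is the unique vertex of degree 5; the remaining 5 vertices each have degree 3 and induce a cycle, so G is the wheel on 6 vertices with hub c. With the hub fixed, the remaining symmetry is that of the rim cycle C_5, giving the dihedral group D_5.

10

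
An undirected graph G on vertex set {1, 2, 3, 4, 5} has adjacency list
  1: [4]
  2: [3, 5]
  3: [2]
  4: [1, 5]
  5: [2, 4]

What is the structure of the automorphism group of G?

C_2

The degree sequence is [1, 2, 1, 2, 2]; the two degree-1 vertices 1 and 3 are the ends of a path, so G = P_5. A path has exactly one nontrivial symmetry — reversal — giving Aut(G) of order 2.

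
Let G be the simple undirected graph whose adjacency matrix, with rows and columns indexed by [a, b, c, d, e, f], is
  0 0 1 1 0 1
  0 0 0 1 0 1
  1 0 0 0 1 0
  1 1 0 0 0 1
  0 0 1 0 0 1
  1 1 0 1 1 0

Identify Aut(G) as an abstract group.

The degree sequence is [3, 2, 2, 3, 2, 4]. Checking the degree-preserving permutations of the vertex set shows that none except the identity preserves every edge, so Aut(G) is trivial.

1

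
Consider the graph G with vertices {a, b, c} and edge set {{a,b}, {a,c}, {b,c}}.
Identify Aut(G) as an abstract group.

the symmetric group on 3 letters

All 3 vertices are pairwise adjacent: G = K_3. Any permutation of the 3 vertices preserves K_3, so Aut(K_3) = S_3 of order 3! = 6.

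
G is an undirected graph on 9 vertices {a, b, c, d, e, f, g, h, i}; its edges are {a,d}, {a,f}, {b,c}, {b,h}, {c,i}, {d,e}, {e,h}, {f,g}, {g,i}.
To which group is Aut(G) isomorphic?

G is 2-regular and connected on 9 vertices, i.e. the cycle C_9. C_9 has 9 rotations and 9 reflections, so Aut(C_9) ≅ D_9 of order 18.

the dihedral group of order 18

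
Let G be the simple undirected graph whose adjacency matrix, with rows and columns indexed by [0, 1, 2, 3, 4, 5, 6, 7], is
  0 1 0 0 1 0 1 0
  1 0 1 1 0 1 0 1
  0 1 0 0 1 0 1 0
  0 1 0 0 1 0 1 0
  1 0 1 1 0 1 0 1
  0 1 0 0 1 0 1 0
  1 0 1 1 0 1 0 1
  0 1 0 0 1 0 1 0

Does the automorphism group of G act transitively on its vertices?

No

Automorphisms preserve degree, but G has vertices of degree 3 and vertices of degree 5; no automorphism maps one to the other, so G is not vertex-transitive.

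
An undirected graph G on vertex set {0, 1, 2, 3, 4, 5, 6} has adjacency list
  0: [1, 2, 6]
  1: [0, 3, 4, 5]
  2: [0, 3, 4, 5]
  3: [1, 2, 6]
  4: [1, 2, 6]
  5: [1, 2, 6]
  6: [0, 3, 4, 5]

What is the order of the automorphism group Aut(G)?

The vertices split by degree into {1, 2, 6} (degree 4) and {0, 3, 4, 5} (degree 3); every edge runs between the two parts, so G is the complete bipartite graph K_{3,4}. Automorphisms preserve the bipartition setwise (since the parts differ in size) and act as S_4 × S_3 within it; |Aut| = 144.

144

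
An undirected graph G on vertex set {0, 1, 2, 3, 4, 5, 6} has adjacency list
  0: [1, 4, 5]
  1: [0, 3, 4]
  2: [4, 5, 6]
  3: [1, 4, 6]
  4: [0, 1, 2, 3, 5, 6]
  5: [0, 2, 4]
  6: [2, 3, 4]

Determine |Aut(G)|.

Vertex 4 is the unique vertex of degree 6; the remaining 6 vertices each have degree 3 and induce a cycle, so G is the wheel on 7 vertices with hub 4. Every automorphism fixes the hub and acts on the rim 6-cycle, so Aut(G) ≅ Aut(C_6) = D_6 of order 12.

12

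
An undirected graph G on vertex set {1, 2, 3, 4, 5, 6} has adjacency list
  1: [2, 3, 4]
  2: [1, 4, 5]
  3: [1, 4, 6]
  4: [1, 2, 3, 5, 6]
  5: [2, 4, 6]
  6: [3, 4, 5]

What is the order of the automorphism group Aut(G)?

10

Vertex 4 is the unique vertex of degree 5; the remaining 5 vertices each have degree 3 and induce a cycle, so G is the wheel on 6 vertices with hub 4. With the hub fixed, the remaining symmetry is that of the rim cycle C_5, giving the dihedral group D_5.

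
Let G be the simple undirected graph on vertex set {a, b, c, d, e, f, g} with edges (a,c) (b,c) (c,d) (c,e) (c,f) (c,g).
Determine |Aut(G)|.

Vertex c has degree 6 and every other vertex has degree 1, so G is the star K_{1,6} with centre c. Any automorphism fixes the centre and permutes the 6 leaves freely, so Aut(G) ≅ S_6 of order 6! = 720.

720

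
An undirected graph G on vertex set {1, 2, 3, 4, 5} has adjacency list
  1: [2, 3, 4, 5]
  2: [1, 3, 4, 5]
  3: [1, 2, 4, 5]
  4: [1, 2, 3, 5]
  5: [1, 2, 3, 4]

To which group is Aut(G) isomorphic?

All 5 vertices are pairwise adjacent: G = K_5. Every bijection on the vertex set is an automorphism of K_5; hence Aut(K_5) ≅ S_5, order 120.

S_5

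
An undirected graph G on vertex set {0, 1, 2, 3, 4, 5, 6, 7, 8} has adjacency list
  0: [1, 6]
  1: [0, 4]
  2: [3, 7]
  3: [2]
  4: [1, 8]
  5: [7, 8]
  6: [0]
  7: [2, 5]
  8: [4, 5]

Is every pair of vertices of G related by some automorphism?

No

Automorphisms preserve degree, but G has vertices of degree 1 and vertices of degree 2; no automorphism maps one to the other, so G is not vertex-transitive.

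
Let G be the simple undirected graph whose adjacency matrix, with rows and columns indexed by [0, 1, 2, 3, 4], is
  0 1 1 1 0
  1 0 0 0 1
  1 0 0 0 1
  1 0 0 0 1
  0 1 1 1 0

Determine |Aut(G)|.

12

The vertices split by degree into {0, 4} (degree 3) and {1, 2, 3} (degree 2); every edge runs between the two parts, so G is the complete bipartite graph K_{2,3}. The parts have unequal sizes, so no automorphism swaps them; each part is permuted independently, giving S_2 × S_3 of order 2!·3! = 12.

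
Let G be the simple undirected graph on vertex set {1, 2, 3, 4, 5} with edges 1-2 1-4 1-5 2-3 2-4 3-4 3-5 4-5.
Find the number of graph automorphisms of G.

Vertex 4 is the unique vertex of degree 4; the remaining 4 vertices each have degree 3 and induce a cycle, so G is the wheel on 5 vertices with hub 4. With the hub fixed, the remaining symmetry is that of the rim cycle C_4, giving the dihedral group D_4.

8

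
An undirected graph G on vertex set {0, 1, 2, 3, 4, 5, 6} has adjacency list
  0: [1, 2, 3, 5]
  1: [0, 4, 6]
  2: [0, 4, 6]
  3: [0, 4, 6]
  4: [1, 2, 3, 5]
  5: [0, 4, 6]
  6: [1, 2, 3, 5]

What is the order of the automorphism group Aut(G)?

144

The vertices split by degree into {0, 4, 6} (degree 4) and {1, 2, 3, 5} (degree 3); every edge runs between the two parts, so G is the complete bipartite graph K_{3,4}. The parts have unequal sizes, so no automorphism swaps them; each part is permuted independently, giving S_4 × S_3 of order 4!·3! = 144.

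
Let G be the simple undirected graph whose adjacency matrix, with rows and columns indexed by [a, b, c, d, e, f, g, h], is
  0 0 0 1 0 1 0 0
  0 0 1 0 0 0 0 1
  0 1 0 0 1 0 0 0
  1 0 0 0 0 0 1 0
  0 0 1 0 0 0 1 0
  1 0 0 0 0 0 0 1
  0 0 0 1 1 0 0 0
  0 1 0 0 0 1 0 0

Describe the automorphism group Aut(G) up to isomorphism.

D_8

G is 2-regular and connected on 8 vertices, i.e. the cycle C_8. C_8 has 8 rotations and 8 reflections, so Aut(C_8) ≅ D_8 of order 16.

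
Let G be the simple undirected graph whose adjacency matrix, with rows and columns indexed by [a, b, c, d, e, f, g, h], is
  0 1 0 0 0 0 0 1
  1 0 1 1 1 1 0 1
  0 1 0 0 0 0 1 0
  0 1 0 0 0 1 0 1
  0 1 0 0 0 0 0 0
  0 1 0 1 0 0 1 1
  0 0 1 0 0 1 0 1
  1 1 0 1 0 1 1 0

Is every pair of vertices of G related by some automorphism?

No

Vertex b is the only vertex of degree 6, so every automorphism fixes it; G is not vertex-transitive.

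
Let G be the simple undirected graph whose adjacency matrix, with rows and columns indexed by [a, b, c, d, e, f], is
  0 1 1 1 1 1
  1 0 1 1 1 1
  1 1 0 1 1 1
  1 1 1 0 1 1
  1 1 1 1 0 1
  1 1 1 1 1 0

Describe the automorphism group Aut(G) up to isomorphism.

S_6

Every vertex has degree 5, so G is the complete graph K_6. Every bijection on the vertex set is an automorphism of K_6; hence Aut(K_6) ≅ S_6, order 720.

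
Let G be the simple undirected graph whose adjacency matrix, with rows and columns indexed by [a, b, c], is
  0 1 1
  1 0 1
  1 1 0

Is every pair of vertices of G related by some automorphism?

Yes

Every vertex has degree 2, so G is the complete graph K_3. Every bijection on the vertex set is an automorphism of K_3; hence Aut(K_3) ≅ S_3, order 6. This group acts transitively on the 3 vertices.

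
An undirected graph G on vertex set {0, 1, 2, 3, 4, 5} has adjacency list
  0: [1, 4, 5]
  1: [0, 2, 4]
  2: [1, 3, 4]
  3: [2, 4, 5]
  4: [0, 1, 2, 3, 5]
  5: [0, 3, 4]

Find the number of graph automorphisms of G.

10

Vertex 4 is the unique vertex of degree 5; the remaining 5 vertices each have degree 3 and induce a cycle, so G is the wheel on 6 vertices with hub 4. Every automorphism fixes the hub and acts on the rim 5-cycle, so Aut(G) ≅ Aut(C_5) = D_5 of order 10.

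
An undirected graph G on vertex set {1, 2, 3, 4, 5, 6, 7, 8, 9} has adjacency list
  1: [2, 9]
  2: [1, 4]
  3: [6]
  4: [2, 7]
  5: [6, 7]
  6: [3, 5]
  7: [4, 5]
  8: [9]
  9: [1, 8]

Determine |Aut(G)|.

The degree sequence is [2, 2, 1, 2, 2, 2, 2, 1, 2]; the two degree-1 vertices 3 and 8 are the ends of a path, so G = P_9. The only nontrivial automorphism of a path is the end-to-end reflection, so Aut(G) ≅ Z_2.

2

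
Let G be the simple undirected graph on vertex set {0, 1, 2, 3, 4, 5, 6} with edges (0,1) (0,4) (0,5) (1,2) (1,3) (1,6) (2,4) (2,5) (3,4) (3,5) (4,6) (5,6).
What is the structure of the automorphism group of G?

The vertices split by degree into {1, 4, 5} (degree 4) and {0, 2, 3, 6} (degree 3); every edge runs between the two parts, so G is the complete bipartite graph K_{3,4}. Automorphisms preserve the bipartition setwise (since the parts differ in size) and act as S_4 × S_3 within it; |Aut| = 144.

S_4 × S_3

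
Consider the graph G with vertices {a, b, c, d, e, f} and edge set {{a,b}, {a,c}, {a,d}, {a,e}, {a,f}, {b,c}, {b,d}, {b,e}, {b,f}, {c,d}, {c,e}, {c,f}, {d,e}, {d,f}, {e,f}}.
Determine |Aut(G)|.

720

Every vertex has degree 5, so G is the complete graph K_6. Every bijection on the vertex set is an automorphism of K_6; hence Aut(K_6) ≅ S_6, order 720.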